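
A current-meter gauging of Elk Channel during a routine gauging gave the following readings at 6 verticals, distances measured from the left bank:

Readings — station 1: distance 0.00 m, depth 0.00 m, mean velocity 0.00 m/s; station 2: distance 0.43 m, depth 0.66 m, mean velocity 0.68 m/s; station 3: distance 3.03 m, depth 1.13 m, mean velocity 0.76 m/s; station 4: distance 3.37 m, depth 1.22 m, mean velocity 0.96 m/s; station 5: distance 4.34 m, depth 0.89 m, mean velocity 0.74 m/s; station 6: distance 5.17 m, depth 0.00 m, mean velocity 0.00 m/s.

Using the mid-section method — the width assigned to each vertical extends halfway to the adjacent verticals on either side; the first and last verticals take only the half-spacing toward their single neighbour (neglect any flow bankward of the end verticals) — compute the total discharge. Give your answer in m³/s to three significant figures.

w_2 = (3.03 − 0.00)/2 = 1.515 m; q_2 = 0.68 × 0.66 × 1.515 = 0.6799 m³/s
w_3 = (3.37 − 0.43)/2 = 1.47 m; q_3 = 0.76 × 1.13 × 1.47 = 1.262 m³/s
w_4 = (4.34 − 3.03)/2 = 0.655 m; q_4 = 0.96 × 1.22 × 0.655 = 0.7671 m³/s
w_5 = (5.17 − 3.37)/2 = 0.9 m; q_5 = 0.74 × 0.89 × 0.9 = 0.5927 m³/s
Stations 1, 6 contribute zero (depth or velocity is 0).
Q = Σ qᵢ = 3.302 m³/s

3.30 m³/s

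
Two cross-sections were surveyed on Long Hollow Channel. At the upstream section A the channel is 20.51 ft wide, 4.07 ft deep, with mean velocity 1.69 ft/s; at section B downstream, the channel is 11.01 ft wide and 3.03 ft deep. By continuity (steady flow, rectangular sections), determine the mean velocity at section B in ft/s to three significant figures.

4.23 ft/s

Q = A₁V₁ = (20.51×4.07) × 1.69 = 141.1 ft³/s
A₂ = 11.01 × 3.03 = 33.36 ft²
V₂ = Q/A₂ = 141.1/33.36 = 4.229 ft/s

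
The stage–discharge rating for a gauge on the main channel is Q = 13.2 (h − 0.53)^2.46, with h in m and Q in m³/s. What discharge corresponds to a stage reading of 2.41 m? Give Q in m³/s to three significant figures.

Q = 13.2 × (2.41 − 0.53)^2.46 = 13.2 × 1.88^2.46 = 62.37 m³/s

62.4 m³/s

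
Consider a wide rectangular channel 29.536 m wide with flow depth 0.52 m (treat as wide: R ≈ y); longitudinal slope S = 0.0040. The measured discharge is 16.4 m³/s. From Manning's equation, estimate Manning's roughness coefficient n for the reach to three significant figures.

0.0383

A = b·y = 29.536 × 0.52 = 15.36 m²
Wide channel: R ≈ y = 0.52 m
n = (1/Q)·A·R^(2/3)·S^(1/2) = (1/16.4) × 15.36 × 0.6466 × 0.06325 = 0.03830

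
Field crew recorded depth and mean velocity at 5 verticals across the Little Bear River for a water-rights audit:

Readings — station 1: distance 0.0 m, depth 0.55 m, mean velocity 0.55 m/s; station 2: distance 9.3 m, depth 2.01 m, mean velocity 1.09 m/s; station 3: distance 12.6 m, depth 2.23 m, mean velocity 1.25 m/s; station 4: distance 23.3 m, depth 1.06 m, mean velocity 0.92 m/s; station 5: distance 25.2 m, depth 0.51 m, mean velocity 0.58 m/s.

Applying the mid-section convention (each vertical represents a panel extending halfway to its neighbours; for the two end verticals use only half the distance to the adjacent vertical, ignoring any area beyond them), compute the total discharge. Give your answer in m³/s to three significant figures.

41.1 m³/s

w_1 = (9.3 − 0.0)/2 = 4.65 m; q_1 = 0.55 × 0.55 × 4.65 = 1.407 m³/s
w_2 = (12.6 − 0.0)/2 = 6.3 m; q_2 = 1.09 × 2.01 × 6.3 = 13.80 m³/s
w_3 = (23.3 − 9.3)/2 = 7 m; q_3 = 1.25 × 2.23 × 7 = 19.51 m³/s
w_4 = (25.2 − 12.6)/2 = 6.3 m; q_4 = 0.92 × 1.06 × 6.3 = 6.144 m³/s
w_5 = (25.2 − 23.3)/2 = 0.95 m; q_5 = 0.58 × 0.51 × 0.95 = 0.2810 m³/s
Q = Σ qᵢ = 41.15 m³/s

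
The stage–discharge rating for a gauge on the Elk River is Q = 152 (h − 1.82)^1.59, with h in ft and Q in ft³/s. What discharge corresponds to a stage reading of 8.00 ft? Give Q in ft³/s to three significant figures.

Q = 152 × (8.00 − 1.82)^1.59 = 152 × 6.18^1.59 = 2751 ft³/s

2750 ft³/s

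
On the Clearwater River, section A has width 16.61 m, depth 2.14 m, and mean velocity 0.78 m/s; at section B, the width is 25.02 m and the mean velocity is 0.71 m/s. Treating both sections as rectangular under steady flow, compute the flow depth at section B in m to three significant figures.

1.56 m

Q = A₁V₁ = (16.61×2.14) × 0.78 = 27.73 m³/s
d₂ = Q/(b₂ V₂) = 27.73/(25.02×0.71) = 1.561 m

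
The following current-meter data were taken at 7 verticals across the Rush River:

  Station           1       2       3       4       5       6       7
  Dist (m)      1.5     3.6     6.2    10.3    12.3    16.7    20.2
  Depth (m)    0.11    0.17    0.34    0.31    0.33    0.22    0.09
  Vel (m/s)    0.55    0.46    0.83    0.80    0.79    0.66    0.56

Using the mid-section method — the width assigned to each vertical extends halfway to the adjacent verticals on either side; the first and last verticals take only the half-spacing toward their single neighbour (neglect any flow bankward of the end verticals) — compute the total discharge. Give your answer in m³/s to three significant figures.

3.45 m³/s

w_1 = (3.6 − 1.5)/2 = 1.05 m; q_1 = 0.55 × 0.11 × 1.05 = 0.06353 m³/s
w_2 = (6.2 − 1.5)/2 = 2.35 m; q_2 = 0.46 × 0.17 × 2.35 = 0.1838 m³/s
w_3 = (10.3 − 3.6)/2 = 3.35 m; q_3 = 0.83 × 0.34 × 3.35 = 0.9454 m³/s
w_4 = (12.3 − 6.2)/2 = 3.05 m; q_4 = 0.80 × 0.31 × 3.05 = 0.7564 m³/s
w_5 = (16.7 − 10.3)/2 = 3.2 m; q_5 = 0.79 × 0.33 × 3.2 = 0.8342 m³/s
w_6 = (20.2 − 12.3)/2 = 3.95 m; q_6 = 0.66 × 0.22 × 3.95 = 0.5735 m³/s
w_7 = (20.2 − 16.7)/2 = 1.75 m; q_7 = 0.56 × 0.09 × 1.75 = 0.08820 m³/s
Q = Σ qᵢ = 3.445 m³/s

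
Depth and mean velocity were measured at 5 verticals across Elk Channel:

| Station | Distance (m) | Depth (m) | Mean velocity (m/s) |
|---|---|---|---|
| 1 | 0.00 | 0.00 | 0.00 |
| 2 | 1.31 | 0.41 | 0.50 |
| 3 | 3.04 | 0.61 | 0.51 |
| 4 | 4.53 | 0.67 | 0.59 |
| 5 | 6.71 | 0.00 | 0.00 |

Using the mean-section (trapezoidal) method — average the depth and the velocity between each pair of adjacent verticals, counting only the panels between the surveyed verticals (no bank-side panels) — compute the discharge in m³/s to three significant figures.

Panel 1-2: Δb = 1.31 m, d̄ = (0.00+0.41)/2 = 0.205, v̄ = (0.00+0.50)/2 = 0.25 → q = 1.31×0.205×0.25 = 0.06714 m³/s
Panel 2-3: Δb = 1.73 m, d̄ = (0.41+0.61)/2 = 0.51, v̄ = (0.50+0.51)/2 = 0.505 → q = 1.73×0.51×0.505 = 0.4456 m³/s
Panel 3-4: Δb = 1.49 m, d̄ = (0.61+0.67)/2 = 0.64, v̄ = (0.51+0.59)/2 = 0.55 → q = 1.49×0.64×0.55 = 0.5245 m³/s
Panel 4-5: Δb = 2.18 m, d̄ = (0.67+0.00)/2 = 0.335, v̄ = (0.59+0.00)/2 = 0.295 → q = 2.18×0.335×0.295 = 0.2154 m³/s
Q = Σ q = 1.253 m³/s

1.25 m³/s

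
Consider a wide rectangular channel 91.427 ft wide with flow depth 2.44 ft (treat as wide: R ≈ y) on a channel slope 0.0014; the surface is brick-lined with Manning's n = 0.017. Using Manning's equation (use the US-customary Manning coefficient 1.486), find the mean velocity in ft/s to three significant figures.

A = b·y = 91.427 × 2.44 = 223.1 ft²
Wide channel: R ≈ y = 2.44 ft
Q = (1.486/n)·A·R^(2/3)·S^(1/2) = (1.486/0.017) × 223.1 × 2.440^(2/3) × 0.0014^(1/2) = 1322 ft³/s
V = Q/A = 1322/223.1 = 5.928 ft/s

5.93 ft/s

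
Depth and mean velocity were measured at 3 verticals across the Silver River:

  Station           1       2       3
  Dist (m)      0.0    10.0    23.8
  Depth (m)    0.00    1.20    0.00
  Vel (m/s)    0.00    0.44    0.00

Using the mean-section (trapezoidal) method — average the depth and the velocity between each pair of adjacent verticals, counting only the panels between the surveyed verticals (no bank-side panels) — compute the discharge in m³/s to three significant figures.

3.14 m³/s

Panel 1-2: Δb = 10 m, d̄ = (0.00+1.20)/2 = 0.6, v̄ = (0.00+0.44)/2 = 0.22 → q = 10×0.6×0.22 = 1.320 m³/s
Panel 2-3: Δb = 13.8 m, d̄ = (1.20+0.00)/2 = 0.6, v̄ = (0.44+0.00)/2 = 0.22 → q = 13.8×0.6×0.22 = 1.822 m³/s
Q = Σ q = 3.142 m³/s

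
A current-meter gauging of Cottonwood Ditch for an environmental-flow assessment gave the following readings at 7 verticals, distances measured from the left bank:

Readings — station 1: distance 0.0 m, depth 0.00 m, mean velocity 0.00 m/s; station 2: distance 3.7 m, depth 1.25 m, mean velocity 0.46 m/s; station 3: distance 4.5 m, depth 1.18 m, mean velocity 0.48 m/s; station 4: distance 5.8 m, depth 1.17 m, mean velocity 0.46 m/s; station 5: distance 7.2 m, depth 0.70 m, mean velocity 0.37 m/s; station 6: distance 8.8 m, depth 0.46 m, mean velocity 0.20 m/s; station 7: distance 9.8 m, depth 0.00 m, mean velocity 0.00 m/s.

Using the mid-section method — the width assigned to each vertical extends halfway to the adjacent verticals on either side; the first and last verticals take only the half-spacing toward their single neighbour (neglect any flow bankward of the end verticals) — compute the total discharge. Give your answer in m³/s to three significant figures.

w_2 = (4.5 − 0.0)/2 = 2.25 m; q_2 = 0.46 × 1.25 × 2.25 = 1.294 m³/s
w_3 = (5.8 − 3.7)/2 = 1.05 m; q_3 = 0.48 × 1.18 × 1.05 = 0.5947 m³/s
w_4 = (7.2 − 4.5)/2 = 1.35 m; q_4 = 0.46 × 1.17 × 1.35 = 0.7266 m³/s
w_5 = (8.8 − 5.8)/2 = 1.5 m; q_5 = 0.37 × 0.70 × 1.5 = 0.3885 m³/s
w_6 = (9.8 − 7.2)/2 = 1.3 m; q_6 = 0.20 × 0.46 × 1.3 = 0.1196 m³/s
Stations 1, 7 contribute zero (depth or velocity is 0).
Q = Σ qᵢ = 3.123 m³/s

3.12 m³/s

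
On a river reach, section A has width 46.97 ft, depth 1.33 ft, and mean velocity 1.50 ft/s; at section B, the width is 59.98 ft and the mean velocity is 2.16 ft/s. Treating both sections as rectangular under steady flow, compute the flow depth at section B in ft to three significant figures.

0.723 ft

Q = A₁V₁ = (46.97×1.33) × 1.50 = 93.71 ft³/s
d₂ = Q/(b₂ V₂) = 93.71/(59.98×2.16) = 0.7233 ft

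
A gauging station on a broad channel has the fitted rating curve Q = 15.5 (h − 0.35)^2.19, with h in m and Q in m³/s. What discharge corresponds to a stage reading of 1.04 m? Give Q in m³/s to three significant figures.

6.88 m³/s

Q = 15.5 × (1.04 − 0.35)^2.19 = 15.5 × 0.69^2.19 = 6.877 m³/s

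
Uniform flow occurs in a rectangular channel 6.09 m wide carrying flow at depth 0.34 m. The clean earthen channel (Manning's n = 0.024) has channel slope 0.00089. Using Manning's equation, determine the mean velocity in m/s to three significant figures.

A = b·y = 6.09 × 0.34 = 2.071 m²
P = b + 2y = 6.09 + 2×0.34 = 6.770 m
R = A/P = 2.071/6.770 = 0.3058 m
Q = (1/n)·A·R^(2/3)·S^(1/2) = (1/0.024) × 2.071 × 0.3058^(2/3) × 0.00089^(1/2) = 1.168 m³/s
V = Q/A = 1.168/2.071 = 0.5643 m/s

0.564 m/s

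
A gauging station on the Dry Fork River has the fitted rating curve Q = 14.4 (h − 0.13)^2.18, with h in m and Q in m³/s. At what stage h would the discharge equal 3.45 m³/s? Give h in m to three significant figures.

h − h₀ = (Q/C)^(1/b) = (3.45/14.4)^(1/2.18) = 0.5192 m
h = 0.13 + 0.5192 = 0.6492 m

0.649 m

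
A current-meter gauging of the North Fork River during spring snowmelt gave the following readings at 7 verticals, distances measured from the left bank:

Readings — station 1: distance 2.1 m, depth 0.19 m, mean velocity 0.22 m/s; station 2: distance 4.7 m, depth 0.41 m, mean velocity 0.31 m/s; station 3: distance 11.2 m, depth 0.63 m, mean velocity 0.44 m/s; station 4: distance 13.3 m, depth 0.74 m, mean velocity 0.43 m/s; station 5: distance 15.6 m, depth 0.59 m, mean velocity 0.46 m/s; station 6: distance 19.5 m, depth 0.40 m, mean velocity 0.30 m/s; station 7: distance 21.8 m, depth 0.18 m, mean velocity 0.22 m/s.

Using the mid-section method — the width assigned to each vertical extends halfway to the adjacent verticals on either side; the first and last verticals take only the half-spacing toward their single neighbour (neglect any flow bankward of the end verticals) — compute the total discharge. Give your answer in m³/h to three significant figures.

w_1 = (4.7 − 2.1)/2 = 1.3 m; q_1 = 0.22 × 0.19 × 1.3 = 0.05434 m³/s
w_2 = (11.2 − 2.1)/2 = 4.55 m; q_2 = 0.31 × 0.41 × 4.55 = 0.5783 m³/s
w_3 = (13.3 − 4.7)/2 = 4.3 m; q_3 = 0.44 × 0.63 × 4.3 = 1.192 m³/s
w_4 = (15.6 − 11.2)/2 = 2.2 m; q_4 = 0.43 × 0.74 × 2.2 = 0.7000 m³/s
w_5 = (19.5 − 13.3)/2 = 3.1 m; q_5 = 0.46 × 0.59 × 3.1 = 0.8413 m³/s
w_6 = (21.8 − 15.6)/2 = 3.1 m; q_6 = 0.30 × 0.40 × 3.1 = 0.3720 m³/s
w_7 = (21.8 − 19.5)/2 = 1.15 m; q_7 = 0.22 × 0.18 × 1.15 = 0.04554 m³/s
Q = Σ qᵢ = 3.784 m³/s
= 3.784 × 3600 = 13620 m³/h

13600 m³/h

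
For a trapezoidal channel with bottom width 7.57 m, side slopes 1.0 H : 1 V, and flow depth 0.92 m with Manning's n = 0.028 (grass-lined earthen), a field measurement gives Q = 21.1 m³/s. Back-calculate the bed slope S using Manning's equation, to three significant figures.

0.00814

A = (b + z·y)·y = (7.57 + 1.0×0.92)×0.92 = 7.811 m²
P = b + 2y√(1+z²) = 7.57 + 2×0.92×√(1+1.0²) = 10.17 m
R = A/P = 7.811/10.17 = 0.7679 m
S = (Q·n / (1·A·R^(2/3)))² = (21.1×0.028 / (1×7.811×0.8385))² = 0.008137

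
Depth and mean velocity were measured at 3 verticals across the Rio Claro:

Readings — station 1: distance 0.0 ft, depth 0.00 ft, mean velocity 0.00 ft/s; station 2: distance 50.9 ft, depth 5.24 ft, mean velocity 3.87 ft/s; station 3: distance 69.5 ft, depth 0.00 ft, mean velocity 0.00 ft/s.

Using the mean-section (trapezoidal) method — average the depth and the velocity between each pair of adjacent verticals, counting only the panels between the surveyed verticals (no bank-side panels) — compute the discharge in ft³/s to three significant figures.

352 ft³/s

Panel 1-2: Δb = 50.9 ft, d̄ = (0.00+5.24)/2 = 2.62, v̄ = (0.00+3.87)/2 = 1.935 → q = 50.9×2.62×1.935 = 258.0 ft³/s
Panel 2-3: Δb = 18.6 ft, d̄ = (5.24+0.00)/2 = 2.62, v̄ = (3.87+0.00)/2 = 1.935 → q = 18.6×2.62×1.935 = 94.30 ft³/s
Q = Σ q = 352.3 ft³/s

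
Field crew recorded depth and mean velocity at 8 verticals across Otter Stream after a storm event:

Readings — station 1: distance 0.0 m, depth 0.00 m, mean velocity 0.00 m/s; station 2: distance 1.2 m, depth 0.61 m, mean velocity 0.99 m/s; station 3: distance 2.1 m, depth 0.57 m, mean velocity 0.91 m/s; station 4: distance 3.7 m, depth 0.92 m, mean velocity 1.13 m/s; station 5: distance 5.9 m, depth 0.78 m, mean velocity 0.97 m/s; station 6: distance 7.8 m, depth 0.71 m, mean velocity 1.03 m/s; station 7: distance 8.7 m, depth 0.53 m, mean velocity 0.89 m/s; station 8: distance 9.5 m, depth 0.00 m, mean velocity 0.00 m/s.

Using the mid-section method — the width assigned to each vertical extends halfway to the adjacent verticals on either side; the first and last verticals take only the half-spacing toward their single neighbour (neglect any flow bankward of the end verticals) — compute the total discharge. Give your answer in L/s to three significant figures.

w_2 = (2.1 − 0.0)/2 = 1.05 m; q_2 = 0.99 × 0.61 × 1.05 = 0.6341 m³/s
w_3 = (3.7 − 1.2)/2 = 1.25 m; q_3 = 0.91 × 0.57 × 1.25 = 0.6484 m³/s
w_4 = (5.9 − 2.1)/2 = 1.9 m; q_4 = 1.13 × 0.92 × 1.9 = 1.975 m³/s
w_5 = (7.8 − 3.7)/2 = 2.05 m; q_5 = 0.97 × 0.78 × 2.05 = 1.551 m³/s
w_6 = (8.7 − 5.9)/2 = 1.4 m; q_6 = 1.03 × 0.71 × 1.4 = 1.024 m³/s
w_7 = (9.5 − 7.8)/2 = 0.85 m; q_7 = 0.89 × 0.53 × 0.85 = 0.4009 m³/s
Stations 1, 8 contribute zero (depth or velocity is 0).
Q = Σ qᵢ = 6.234 m³/s
= 6.234 × 1000 = 6234 L/s

6230 L/s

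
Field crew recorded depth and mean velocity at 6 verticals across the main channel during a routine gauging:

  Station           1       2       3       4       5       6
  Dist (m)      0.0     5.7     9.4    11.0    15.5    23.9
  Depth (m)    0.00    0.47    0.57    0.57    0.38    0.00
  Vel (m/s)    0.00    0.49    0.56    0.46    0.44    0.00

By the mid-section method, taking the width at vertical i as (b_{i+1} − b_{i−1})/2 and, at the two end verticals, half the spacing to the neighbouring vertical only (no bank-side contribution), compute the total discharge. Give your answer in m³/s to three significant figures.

3.81 m³/s

w_2 = (9.4 − 0.0)/2 = 4.7 m; q_2 = 0.49 × 0.47 × 4.7 = 1.082 m³/s
w_3 = (11.0 − 5.7)/2 = 2.65 m; q_3 = 0.56 × 0.57 × 2.65 = 0.8459 m³/s
w_4 = (15.5 − 9.4)/2 = 3.05 m; q_4 = 0.46 × 0.57 × 3.05 = 0.7997 m³/s
w_5 = (23.9 − 11.0)/2 = 6.45 m; q_5 = 0.44 × 0.38 × 6.45 = 1.078 m³/s
Stations 1, 6 contribute zero (depth or velocity is 0).
Q = Σ qᵢ = 3.806 m³/s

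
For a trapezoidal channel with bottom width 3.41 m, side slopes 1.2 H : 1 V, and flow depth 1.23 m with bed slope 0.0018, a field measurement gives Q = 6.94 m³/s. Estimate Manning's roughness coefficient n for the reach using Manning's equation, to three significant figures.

A = (b + z·y)·y = (3.41 + 1.2×1.23)×1.23 = 6.010 m²
P = b + 2y√(1+z²) = 3.41 + 2×1.23×√(1+1.2²) = 7.253 m
R = A/P = 6.010/7.253 = 0.8286 m
n = (1/Q)·A·R^(2/3)·S^(1/2) = (1/6.94) × 6.010 × 0.8822 × 0.04243 = 0.03241

0.0324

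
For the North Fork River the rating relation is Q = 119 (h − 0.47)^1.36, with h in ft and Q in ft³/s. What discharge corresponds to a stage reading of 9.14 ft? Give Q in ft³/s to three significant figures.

2250 ft³/s

Q = 119 × (9.14 − 0.47)^1.36 = 119 × 8.67^1.36 = 2245 ft³/s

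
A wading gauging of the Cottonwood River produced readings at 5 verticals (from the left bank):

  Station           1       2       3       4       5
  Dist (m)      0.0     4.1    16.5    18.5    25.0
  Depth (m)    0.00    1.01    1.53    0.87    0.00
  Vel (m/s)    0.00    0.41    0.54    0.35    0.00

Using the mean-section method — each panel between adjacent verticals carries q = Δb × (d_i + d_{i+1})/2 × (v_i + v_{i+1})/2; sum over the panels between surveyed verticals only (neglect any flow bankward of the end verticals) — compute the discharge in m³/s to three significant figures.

9.47 m³/s

Panel 1-2: Δb = 4.1 m, d̄ = (0.00+1.01)/2 = 0.505, v̄ = (0.00+0.41)/2 = 0.205 → q = 4.1×0.505×0.205 = 0.4245 m³/s
Panel 2-3: Δb = 12.4 m, d̄ = (1.01+1.53)/2 = 1.27, v̄ = (0.41+0.54)/2 = 0.475 → q = 12.4×1.27×0.475 = 7.480 m³/s
Panel 3-4: Δb = 2 m, d̄ = (1.53+0.87)/2 = 1.2, v̄ = (0.54+0.35)/2 = 0.445 → q = 2×1.2×0.445 = 1.068 m³/s
Panel 4-5: Δb = 6.5 m, d̄ = (0.87+0.00)/2 = 0.435, v̄ = (0.35+0.00)/2 = 0.175 → q = 6.5×0.435×0.175 = 0.4948 m³/s
Q = Σ q = 9.468 m³/s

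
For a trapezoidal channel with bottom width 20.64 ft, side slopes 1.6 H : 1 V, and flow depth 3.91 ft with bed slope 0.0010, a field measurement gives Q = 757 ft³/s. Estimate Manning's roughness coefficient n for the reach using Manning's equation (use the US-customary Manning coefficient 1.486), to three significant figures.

0.0135

A = (b + z·y)·y = (20.64 + 1.6×3.91)×3.91 = 105.2 ft²
P = b + 2y√(1+z²) = 20.64 + 2×3.91×√(1+1.6²) = 35.39 ft
R = A/P = 105.2/35.39 = 2.971 ft
n = (1.486/Q)·A·R^(2/3)·S^(1/2) = (1.486/757) × 105.2 × 2.067 × 0.03162 = 0.01349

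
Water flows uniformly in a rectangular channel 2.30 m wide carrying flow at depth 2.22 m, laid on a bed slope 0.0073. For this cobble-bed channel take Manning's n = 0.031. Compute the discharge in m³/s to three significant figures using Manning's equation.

A = b·y = 2.30 × 2.22 = 5.106 m²
P = b + 2y = 2.30 + 2×2.22 = 6.740 m
R = A/P = 5.106/6.740 = 0.7576 m
Q = (1/n)·A·R^(2/3)·S^(1/2) = (1/0.031) × 5.106 × 0.7576^(2/3) × 0.0073^(1/2) = 11.69 m³/s

11.7 m³/s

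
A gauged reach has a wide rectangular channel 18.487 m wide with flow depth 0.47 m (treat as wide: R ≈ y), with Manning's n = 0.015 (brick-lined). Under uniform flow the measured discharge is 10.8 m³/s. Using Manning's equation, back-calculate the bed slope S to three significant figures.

A = b·y = 18.487 × 0.47 = 8.689 m²
Wide channel: R ≈ y = 0.47 m
S = (Q·n / (1·A·R^(2/3)))² = (10.8×0.015 / (1×8.689×0.6045))² = 0.0009513

0.000951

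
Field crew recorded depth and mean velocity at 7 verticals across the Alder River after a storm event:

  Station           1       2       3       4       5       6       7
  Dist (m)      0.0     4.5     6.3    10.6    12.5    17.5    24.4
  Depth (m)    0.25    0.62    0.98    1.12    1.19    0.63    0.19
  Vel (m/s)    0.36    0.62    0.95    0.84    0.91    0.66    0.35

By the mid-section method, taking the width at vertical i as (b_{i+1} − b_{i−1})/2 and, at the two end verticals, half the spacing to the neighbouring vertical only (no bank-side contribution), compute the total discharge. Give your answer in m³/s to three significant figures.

13.6 m³/s

w_1 = (4.5 − 0.0)/2 = 2.25 m; q_1 = 0.36 × 0.25 × 2.25 = 0.2025 m³/s
w_2 = (6.3 − 0.0)/2 = 3.15 m; q_2 = 0.62 × 0.62 × 3.15 = 1.211 m³/s
w_3 = (10.6 − 4.5)/2 = 3.05 m; q_3 = 0.95 × 0.98 × 3.05 = 2.840 m³/s
w_4 = (12.5 − 6.3)/2 = 3.1 m; q_4 = 0.84 × 1.12 × 3.1 = 2.916 m³/s
w_5 = (17.5 − 10.6)/2 = 3.45 m; q_5 = 0.91 × 1.19 × 3.45 = 3.736 m³/s
w_6 = (24.4 − 12.5)/2 = 5.95 m; q_6 = 0.66 × 0.63 × 5.95 = 2.474 m³/s
w_7 = (24.4 − 17.5)/2 = 3.45 m; q_7 = 0.35 × 0.19 × 3.45 = 0.2294 m³/s
Q = Σ qᵢ = 13.61 m³/s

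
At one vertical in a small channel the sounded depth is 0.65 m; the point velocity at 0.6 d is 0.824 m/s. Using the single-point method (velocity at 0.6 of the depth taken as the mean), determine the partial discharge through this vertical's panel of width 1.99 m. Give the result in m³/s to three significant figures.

v̄ = v₀.₆ = 0.824 m/s
q = v̄ × d × w = 0.8240 × 0.65 × 1.99 = 1.066 m³/s

1.07 m³/s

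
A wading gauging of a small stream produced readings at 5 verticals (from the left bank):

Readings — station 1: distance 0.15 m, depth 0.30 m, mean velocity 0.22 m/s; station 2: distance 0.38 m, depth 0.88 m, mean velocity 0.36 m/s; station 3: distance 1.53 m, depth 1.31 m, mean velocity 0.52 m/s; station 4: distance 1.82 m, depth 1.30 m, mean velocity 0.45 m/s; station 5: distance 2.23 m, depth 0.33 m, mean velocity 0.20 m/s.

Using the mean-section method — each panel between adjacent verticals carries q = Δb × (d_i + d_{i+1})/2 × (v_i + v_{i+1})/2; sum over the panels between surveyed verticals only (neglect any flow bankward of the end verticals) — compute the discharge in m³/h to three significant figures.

Panel 1-2: Δb = 0.23 m, d̄ = (0.30+0.88)/2 = 0.59, v̄ = (0.22+0.36)/2 = 0.29 → q = 0.23×0.59×0.29 = 0.03935 m³/s
Panel 2-3: Δb = 1.15 m, d̄ = (0.88+1.31)/2 = 1.095, v̄ = (0.36+0.52)/2 = 0.44 → q = 1.15×1.095×0.44 = 0.5541 m³/s
Panel 3-4: Δb = 0.29 m, d̄ = (1.31+1.30)/2 = 1.305, v̄ = (0.52+0.45)/2 = 0.485 → q = 0.29×1.305×0.485 = 0.1835 m³/s
Panel 4-5: Δb = 0.41 m, d̄ = (1.30+0.33)/2 = 0.815, v̄ = (0.45+0.20)/2 = 0.325 → q = 0.41×0.815×0.325 = 0.1086 m³/s
Q = Σ q = 0.8856 m³/s
= 0.8856 × 3600 = 3188 m³/h

3190 m³/h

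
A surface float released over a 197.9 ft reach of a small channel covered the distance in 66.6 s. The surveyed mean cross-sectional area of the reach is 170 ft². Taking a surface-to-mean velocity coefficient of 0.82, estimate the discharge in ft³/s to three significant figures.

v_surface = L / t̄ = 197.9 / 66.6 = 2.971 ft/s
v_mean = 0.82 × 2.971 = 2.437 ft/s
Q = A × v_mean = 170 × 2.437 = 414.2 ft³/s

414 ft³/s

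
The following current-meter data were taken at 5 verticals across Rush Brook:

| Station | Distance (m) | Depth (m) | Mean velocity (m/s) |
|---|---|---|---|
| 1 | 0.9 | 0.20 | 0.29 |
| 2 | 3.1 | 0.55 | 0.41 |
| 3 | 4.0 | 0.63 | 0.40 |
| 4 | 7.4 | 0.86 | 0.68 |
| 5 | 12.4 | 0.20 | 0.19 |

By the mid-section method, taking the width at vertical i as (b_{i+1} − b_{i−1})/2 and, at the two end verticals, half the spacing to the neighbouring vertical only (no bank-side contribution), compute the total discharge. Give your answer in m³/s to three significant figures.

w_1 = (3.1 − 0.9)/2 = 1.1 m; q_1 = 0.29 × 0.20 × 1.1 = 0.06380 m³/s
w_2 = (4.0 − 0.9)/2 = 1.55 m; q_2 = 0.41 × 0.55 × 1.55 = 0.3495 m³/s
w_3 = (7.4 − 3.1)/2 = 2.15 m; q_3 = 0.40 × 0.63 × 2.15 = 0.5418 m³/s
w_4 = (12.4 − 4.0)/2 = 4.2 m; q_4 = 0.68 × 0.86 × 4.2 = 2.456 m³/s
w_5 = (12.4 − 7.4)/2 = 2.5 m; q_5 = 0.19 × 0.20 × 2.5 = 0.09500 m³/s
Q = Σ qᵢ = 3.506 m³/s

3.51 m³/s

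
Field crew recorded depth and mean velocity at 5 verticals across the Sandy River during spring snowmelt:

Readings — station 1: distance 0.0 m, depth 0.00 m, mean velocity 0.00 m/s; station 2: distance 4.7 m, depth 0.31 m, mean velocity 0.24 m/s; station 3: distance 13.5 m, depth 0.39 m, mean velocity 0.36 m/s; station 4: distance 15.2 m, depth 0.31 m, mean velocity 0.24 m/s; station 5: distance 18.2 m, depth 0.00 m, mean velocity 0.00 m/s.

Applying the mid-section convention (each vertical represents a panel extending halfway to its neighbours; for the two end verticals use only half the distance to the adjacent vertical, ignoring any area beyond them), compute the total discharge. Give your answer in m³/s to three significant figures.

1.41 m³/s

w_2 = (13.5 − 0.0)/2 = 6.75 m; q_2 = 0.24 × 0.31 × 6.75 = 0.5022 m³/s
w_3 = (15.2 − 4.7)/2 = 5.25 m; q_3 = 0.36 × 0.39 × 5.25 = 0.7371 m³/s
w_4 = (18.2 − 13.5)/2 = 2.35 m; q_4 = 0.24 × 0.31 × 2.35 = 0.1748 m³/s
Stations 1, 5 contribute zero (depth or velocity is 0).
Q = Σ qᵢ = 1.414 m³/s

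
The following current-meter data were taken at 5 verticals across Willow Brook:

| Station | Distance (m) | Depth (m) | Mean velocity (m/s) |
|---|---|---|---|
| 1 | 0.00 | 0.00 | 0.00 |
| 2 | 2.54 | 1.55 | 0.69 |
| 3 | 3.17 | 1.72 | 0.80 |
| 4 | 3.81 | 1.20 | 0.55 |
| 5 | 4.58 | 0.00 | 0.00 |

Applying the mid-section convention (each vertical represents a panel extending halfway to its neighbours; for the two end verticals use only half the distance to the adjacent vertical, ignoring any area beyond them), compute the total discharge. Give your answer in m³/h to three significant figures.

w_2 = (3.17 − 0.00)/2 = 1.585 m; q_2 = 0.69 × 1.55 × 1.585 = 1.695 m³/s
w_3 = (3.81 − 2.54)/2 = 0.635 m; q_3 = 0.80 × 1.72 × 0.635 = 0.8738 m³/s
w_4 = (4.58 − 3.17)/2 = 0.705 m; q_4 = 0.55 × 1.20 × 0.705 = 0.4653 m³/s
Stations 1, 5 contribute zero (depth or velocity is 0).
Q = Σ qᵢ = 3.034 m³/s
= 3.034 × 3600 = 10920 m³/h

10900 m³/h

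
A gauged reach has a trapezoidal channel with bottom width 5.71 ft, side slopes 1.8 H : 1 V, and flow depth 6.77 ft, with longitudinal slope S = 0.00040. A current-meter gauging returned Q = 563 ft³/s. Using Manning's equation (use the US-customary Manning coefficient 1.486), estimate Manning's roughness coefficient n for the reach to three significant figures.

A = (b + z·y)·y = (5.71 + 1.8×6.77)×6.77 = 121.2 ft²
P = b + 2y√(1+z²) = 5.71 + 2×6.77×√(1+1.8²) = 33.59 ft
R = A/P = 121.2/33.59 = 3.607 ft
n = (1.486/Q)·A·R^(2/3)·S^(1/2) = (1.486/563) × 121.2 × 2.352 × 0.02000 = 0.01504

0.0150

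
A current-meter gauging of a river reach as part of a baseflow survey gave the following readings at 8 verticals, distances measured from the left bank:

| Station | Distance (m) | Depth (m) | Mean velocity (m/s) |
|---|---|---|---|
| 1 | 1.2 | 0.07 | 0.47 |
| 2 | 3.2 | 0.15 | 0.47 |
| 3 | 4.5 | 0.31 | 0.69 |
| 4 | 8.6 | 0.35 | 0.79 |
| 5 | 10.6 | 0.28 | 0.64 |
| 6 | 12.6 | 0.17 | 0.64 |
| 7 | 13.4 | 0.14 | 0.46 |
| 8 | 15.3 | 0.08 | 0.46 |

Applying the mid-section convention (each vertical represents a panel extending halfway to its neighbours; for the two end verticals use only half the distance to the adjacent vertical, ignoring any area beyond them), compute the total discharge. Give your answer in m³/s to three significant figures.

w_1 = (3.2 − 1.2)/2 = 1 m; q_1 = 0.47 × 0.07 × 1 = 0.03290 m³/s
w_2 = (4.5 − 1.2)/2 = 1.65 m; q_2 = 0.47 × 0.15 × 1.65 = 0.1163 m³/s
w_3 = (8.6 − 3.2)/2 = 2.7 m; q_3 = 0.69 × 0.31 × 2.7 = 0.5775 m³/s
w_4 = (10.6 − 4.5)/2 = 3.05 m; q_4 = 0.79 × 0.35 × 3.05 = 0.8433 m³/s
w_5 = (12.6 − 8.6)/2 = 2 m; q_5 = 0.64 × 0.28 × 2 = 0.3584 m³/s
w_6 = (13.4 − 10.6)/2 = 1.4 m; q_6 = 0.64 × 0.17 × 1.4 = 0.1523 m³/s
w_7 = (15.3 − 12.6)/2 = 1.35 m; q_7 = 0.46 × 0.14 × 1.35 = 0.08694 m³/s
w_8 = (15.3 − 13.4)/2 = 0.95 m; q_8 = 0.46 × 0.08 × 0.95 = 0.03496 m³/s
Q = Σ qᵢ = 2.203 m³/s

2.20 m³/s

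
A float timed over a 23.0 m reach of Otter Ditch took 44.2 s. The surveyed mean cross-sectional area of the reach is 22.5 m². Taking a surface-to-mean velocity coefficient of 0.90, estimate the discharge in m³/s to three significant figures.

v_surface = L / t̄ = 23.0 / 44.2 = 0.5204 m/s
v_mean = 0.90 × 0.5204 = 0.4683 m/s
Q = A × v_mean = 22.5 × 0.4683 = 10.54 m³/s

10.5 m³/s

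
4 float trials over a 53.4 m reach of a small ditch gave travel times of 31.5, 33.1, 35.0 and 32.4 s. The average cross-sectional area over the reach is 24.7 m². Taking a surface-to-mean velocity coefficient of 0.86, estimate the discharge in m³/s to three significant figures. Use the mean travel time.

t̄ = (31.5 + 33.1 + 35.0 + 32.4) / 4 = 33 s
v_surface = L / t̄ = 53.4 / 33 = 1.618 m/s
v_mean = 0.86 × 1.618 = 1.392 m/s
Q = A × v_mean = 24.7 × 1.392 = 34.37 m³/s

34.4 m³/s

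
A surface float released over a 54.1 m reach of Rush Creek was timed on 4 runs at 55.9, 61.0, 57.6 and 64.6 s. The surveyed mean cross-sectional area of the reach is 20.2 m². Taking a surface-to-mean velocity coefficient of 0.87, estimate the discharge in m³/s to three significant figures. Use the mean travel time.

t̄ = (55.9 + 61.0 + 57.6 + 64.6) / 4 = 59.775 s
v_surface = L / t̄ = 54.1 / 59.775 = 0.9051 m/s
v_mean = 0.87 × 0.9051 = 0.7874 m/s
Q = A × v_mean = 20.2 × 0.7874 = 15.91 m³/s

15.9 m³/s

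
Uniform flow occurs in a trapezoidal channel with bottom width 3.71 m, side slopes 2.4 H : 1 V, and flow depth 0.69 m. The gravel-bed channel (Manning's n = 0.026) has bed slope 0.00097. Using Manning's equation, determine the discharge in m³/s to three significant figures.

2.82 m³/s

A = (b + z·y)·y = (3.71 + 2.4×0.69)×0.69 = 3.703 m²
P = b + 2y√(1+z²) = 3.71 + 2×0.69×√(1+2.4²) = 7.298 m
R = A/P = 3.703/7.298 = 0.5073 m
Q = (1/n)·A·R^(2/3)·S^(1/2) = (1/0.026) × 3.703 × 0.5073^(2/3) × 0.00097^(1/2) = 2.821 m³/s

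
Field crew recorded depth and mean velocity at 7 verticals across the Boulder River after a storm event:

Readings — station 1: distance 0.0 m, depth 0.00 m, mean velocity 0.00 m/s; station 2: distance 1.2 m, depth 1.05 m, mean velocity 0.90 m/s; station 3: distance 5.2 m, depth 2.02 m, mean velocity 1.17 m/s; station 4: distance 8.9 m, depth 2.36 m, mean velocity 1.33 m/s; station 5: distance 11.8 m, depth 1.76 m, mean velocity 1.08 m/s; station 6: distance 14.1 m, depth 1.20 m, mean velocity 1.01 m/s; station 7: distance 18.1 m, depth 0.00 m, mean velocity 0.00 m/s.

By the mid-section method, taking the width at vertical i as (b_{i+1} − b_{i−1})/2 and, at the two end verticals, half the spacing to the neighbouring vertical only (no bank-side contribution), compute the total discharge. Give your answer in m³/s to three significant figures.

w_2 = (5.2 − 0.0)/2 = 2.6 m; q_2 = 0.90 × 1.05 × 2.6 = 2.457 m³/s
w_3 = (8.9 − 1.2)/2 = 3.85 m; q_3 = 1.17 × 2.02 × 3.85 = 9.099 m³/s
w_4 = (11.8 − 5.2)/2 = 3.3 m; q_4 = 1.33 × 2.36 × 3.3 = 10.36 m³/s
w_5 = (14.1 − 8.9)/2 = 2.6 m; q_5 = 1.08 × 1.76 × 2.6 = 4.942 m³/s
w_6 = (18.1 − 11.8)/2 = 3.15 m; q_6 = 1.01 × 1.20 × 3.15 = 3.818 m³/s
Stations 1, 7 contribute zero (depth or velocity is 0).
Q = Σ qᵢ = 30.67 m³/s

30.7 m³/s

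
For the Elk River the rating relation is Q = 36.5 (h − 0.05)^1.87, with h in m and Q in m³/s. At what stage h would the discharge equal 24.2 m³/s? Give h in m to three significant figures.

h − h₀ = (Q/C)^(1/b) = (24.2/36.5)^(1/1.87) = 0.8027 m
h = 0.05 + 0.8027 = 0.8527 m

0.853 m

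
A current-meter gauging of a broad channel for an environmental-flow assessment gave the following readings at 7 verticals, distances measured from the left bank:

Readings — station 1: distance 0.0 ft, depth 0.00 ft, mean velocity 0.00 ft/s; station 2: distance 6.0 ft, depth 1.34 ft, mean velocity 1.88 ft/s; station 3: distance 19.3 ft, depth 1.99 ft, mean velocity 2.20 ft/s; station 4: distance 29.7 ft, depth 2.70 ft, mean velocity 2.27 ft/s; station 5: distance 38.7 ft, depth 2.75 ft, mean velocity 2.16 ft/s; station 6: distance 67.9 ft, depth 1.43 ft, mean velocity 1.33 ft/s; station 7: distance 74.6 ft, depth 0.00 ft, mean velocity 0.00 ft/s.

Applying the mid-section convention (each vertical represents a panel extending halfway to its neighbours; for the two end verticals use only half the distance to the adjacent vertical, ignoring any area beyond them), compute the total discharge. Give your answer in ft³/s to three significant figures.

283 ft³/s

w_2 = (19.3 − 0.0)/2 = 9.65 ft; q_2 = 1.88 × 1.34 × 9.65 = 24.31 ft³/s
w_3 = (29.7 − 6.0)/2 = 11.85 ft; q_3 = 2.20 × 1.99 × 11.85 = 51.88 ft³/s
w_4 = (38.7 − 19.3)/2 = 9.7 ft; q_4 = 2.27 × 2.70 × 9.7 = 59.45 ft³/s
w_5 = (67.9 − 29.7)/2 = 19.1 ft; q_5 = 2.16 × 2.75 × 19.1 = 113.5 ft³/s
w_6 = (74.6 − 38.7)/2 = 17.95 ft; q_6 = 1.33 × 1.43 × 17.95 = 34.14 ft³/s
Stations 1, 7 contribute zero (depth or velocity is 0).
Q = Σ qᵢ = 283.2 ft³/s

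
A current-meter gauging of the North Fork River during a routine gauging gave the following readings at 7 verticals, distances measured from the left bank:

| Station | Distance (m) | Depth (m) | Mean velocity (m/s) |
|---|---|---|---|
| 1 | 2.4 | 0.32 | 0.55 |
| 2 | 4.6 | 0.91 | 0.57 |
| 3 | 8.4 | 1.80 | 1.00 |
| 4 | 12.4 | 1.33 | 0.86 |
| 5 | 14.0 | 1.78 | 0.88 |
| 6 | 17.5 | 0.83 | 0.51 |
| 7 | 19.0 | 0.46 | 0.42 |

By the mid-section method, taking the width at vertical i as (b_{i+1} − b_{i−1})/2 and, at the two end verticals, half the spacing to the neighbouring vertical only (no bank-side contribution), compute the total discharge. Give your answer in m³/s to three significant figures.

17.2 m³/s

w_1 = (4.6 − 2.4)/2 = 1.1 m; q_1 = 0.55 × 0.32 × 1.1 = 0.1936 m³/s
w_2 = (8.4 − 2.4)/2 = 3 m; q_2 = 0.57 × 0.91 × 3 = 1.556 m³/s
w_3 = (12.4 − 4.6)/2 = 3.9 m; q_3 = 1.00 × 1.80 × 3.9 = 7.020 m³/s
w_4 = (14.0 − 8.4)/2 = 2.8 m; q_4 = 0.86 × 1.33 × 2.8 = 3.203 m³/s
w_5 = (17.5 − 12.4)/2 = 2.55 m; q_5 = 0.88 × 1.78 × 2.55 = 3.994 m³/s
w_6 = (19.0 − 14.0)/2 = 2.5 m; q_6 = 0.51 × 0.83 × 2.5 = 1.058 m³/s
w_7 = (19.0 − 17.5)/2 = 0.75 m; q_7 = 0.42 × 0.46 × 0.75 = 0.1449 m³/s
Q = Σ qᵢ = 17.17 m³/s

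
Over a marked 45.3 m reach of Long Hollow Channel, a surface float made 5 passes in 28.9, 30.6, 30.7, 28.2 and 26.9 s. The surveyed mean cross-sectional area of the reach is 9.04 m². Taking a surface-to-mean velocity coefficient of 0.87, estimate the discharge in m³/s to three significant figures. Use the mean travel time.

t̄ = (28.9 + 30.6 + 30.7 + 28.2 + 26.9) / 5 = 29.06 s
v_surface = L / t̄ = 45.3 / 29.06 = 1.559 m/s
v_mean = 0.87 × 1.559 = 1.356 m/s
Q = A × v_mean = 9.04 × 1.356 = 12.26 m³/s

12.3 m³/s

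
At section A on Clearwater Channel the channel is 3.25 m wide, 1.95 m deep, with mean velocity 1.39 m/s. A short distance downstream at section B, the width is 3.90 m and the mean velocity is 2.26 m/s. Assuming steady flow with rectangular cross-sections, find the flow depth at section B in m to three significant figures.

Q = A₁V₁ = (3.25×1.95) × 1.39 = 8.809 m³/s
d₂ = Q/(b₂ V₂) = 8.809/(3.90×2.26) = 0.9994 m

0.999 m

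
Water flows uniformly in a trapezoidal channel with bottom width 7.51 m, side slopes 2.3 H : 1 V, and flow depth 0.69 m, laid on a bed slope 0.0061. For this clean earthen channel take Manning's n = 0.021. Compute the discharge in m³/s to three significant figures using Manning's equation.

A = (b + z·y)·y = (7.51 + 2.3×0.69)×0.69 = 6.277 m²
P = b + 2y√(1+z²) = 7.51 + 2×0.69×√(1+2.3²) = 10.97 m
R = A/P = 6.277/10.97 = 0.5721 m
Q = (1/n)·A·R^(2/3)·S^(1/2) = (1/0.021) × 6.277 × 0.5721^(2/3) × 0.0061^(1/2) = 16.09 m³/s

16.1 m³/s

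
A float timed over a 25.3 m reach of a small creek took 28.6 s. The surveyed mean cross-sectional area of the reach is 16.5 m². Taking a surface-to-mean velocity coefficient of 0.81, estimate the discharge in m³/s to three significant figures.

v_surface = L / t̄ = 25.3 / 28.6 = 0.8846 m/s
v_mean = 0.81 × 0.8846 = 0.7165 m/s
Q = A × v_mean = 16.5 × 0.7165 = 11.82 m³/s

11.8 m³/s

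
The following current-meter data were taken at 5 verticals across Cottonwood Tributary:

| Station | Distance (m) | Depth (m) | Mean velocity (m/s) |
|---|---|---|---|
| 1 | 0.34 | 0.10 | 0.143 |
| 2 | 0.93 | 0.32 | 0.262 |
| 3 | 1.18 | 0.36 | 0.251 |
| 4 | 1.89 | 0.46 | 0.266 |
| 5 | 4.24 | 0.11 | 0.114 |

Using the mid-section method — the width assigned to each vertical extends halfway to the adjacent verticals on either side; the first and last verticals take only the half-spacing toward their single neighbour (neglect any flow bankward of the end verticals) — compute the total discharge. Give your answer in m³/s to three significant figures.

w_1 = (0.93 − 0.34)/2 = 0.295 m; q_1 = 0.143 × 0.10 × 0.295 = 0.004219 m³/s
w_2 = (1.18 − 0.34)/2 = 0.42 m; q_2 = 0.262 × 0.32 × 0.42 = 0.03521 m³/s
w_3 = (1.89 − 0.93)/2 = 0.48 m; q_3 = 0.251 × 0.36 × 0.48 = 0.04337 m³/s
w_4 = (4.24 − 1.18)/2 = 1.53 m; q_4 = 0.266 × 0.46 × 1.53 = 0.1872 m³/s
w_5 = (4.24 − 1.89)/2 = 1.175 m; q_5 = 0.114 × 0.11 × 1.175 = 0.01473 m³/s
Q = Σ qᵢ = 0.2847 m³/s

0.285 m³/s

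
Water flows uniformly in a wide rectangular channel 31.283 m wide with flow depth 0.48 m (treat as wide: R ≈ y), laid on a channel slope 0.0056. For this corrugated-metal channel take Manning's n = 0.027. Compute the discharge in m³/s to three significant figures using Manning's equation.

A = b·y = 31.283 × 0.48 = 15.02 m²
Wide channel: R ≈ y = 0.48 m
Q = (1/n)·A·R^(2/3)·S^(1/2) = (1/0.027) × 15.02 × 0.4800^(2/3) × 0.0056^(1/2) = 25.51 m³/s

25.5 m³/s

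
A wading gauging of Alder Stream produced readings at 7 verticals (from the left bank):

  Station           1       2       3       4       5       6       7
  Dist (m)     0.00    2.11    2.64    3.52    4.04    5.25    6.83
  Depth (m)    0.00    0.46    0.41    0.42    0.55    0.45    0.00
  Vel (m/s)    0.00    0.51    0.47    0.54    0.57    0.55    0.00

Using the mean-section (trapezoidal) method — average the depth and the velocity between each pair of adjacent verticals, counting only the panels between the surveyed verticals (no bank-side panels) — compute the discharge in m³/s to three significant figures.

Panel 1-2: Δb = 2.11 m, d̄ = (0.00+0.46)/2 = 0.23, v̄ = (0.00+0.51)/2 = 0.255 → q = 2.11×0.23×0.255 = 0.1238 m³/s
Panel 2-3: Δb = 0.53 m, d̄ = (0.46+0.41)/2 = 0.435, v̄ = (0.51+0.47)/2 = 0.49 → q = 0.53×0.435×0.49 = 0.1130 m³/s
Panel 3-4: Δb = 0.88 m, d̄ = (0.41+0.42)/2 = 0.415, v̄ = (0.47+0.54)/2 = 0.505 → q = 0.88×0.415×0.505 = 0.1844 m³/s
Panel 4-5: Δb = 0.52 m, d̄ = (0.42+0.55)/2 = 0.485, v̄ = (0.54+0.57)/2 = 0.555 → q = 0.52×0.485×0.555 = 0.1400 m³/s
Panel 5-6: Δb = 1.21 m, d̄ = (0.55+0.45)/2 = 0.5, v̄ = (0.57+0.55)/2 = 0.56 → q = 1.21×0.5×0.56 = 0.3388 m³/s
Panel 6-7: Δb = 1.58 m, d̄ = (0.45+0.00)/2 = 0.225, v̄ = (0.55+0.00)/2 = 0.275 → q = 1.58×0.225×0.275 = 0.09776 m³/s
Q = Σ q = 0.9977 m³/s

0.998 m³/s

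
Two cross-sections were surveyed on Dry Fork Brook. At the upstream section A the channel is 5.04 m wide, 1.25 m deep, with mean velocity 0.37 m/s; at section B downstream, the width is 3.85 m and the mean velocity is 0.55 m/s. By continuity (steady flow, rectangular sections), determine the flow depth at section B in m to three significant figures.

1.10 m

Q = A₁V₁ = (5.04×1.25) × 0.37 = 2.331 m³/s
d₂ = Q/(b₂ V₂) = 2.331/(3.85×0.55) = 1.101 m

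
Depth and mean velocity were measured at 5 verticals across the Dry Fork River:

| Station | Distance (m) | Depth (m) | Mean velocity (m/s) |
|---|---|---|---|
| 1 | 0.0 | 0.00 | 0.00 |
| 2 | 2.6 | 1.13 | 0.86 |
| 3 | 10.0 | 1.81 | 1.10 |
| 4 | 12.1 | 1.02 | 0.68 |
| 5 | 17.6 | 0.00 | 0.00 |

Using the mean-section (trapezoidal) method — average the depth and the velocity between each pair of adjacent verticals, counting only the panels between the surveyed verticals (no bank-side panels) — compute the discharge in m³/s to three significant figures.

14.9 m³/s

Panel 1-2: Δb = 2.6 m, d̄ = (0.00+1.13)/2 = 0.565, v̄ = (0.00+0.86)/2 = 0.43 → q = 2.6×0.565×0.43 = 0.6317 m³/s
Panel 2-3: Δb = 7.4 m, d̄ = (1.13+1.81)/2 = 1.47, v̄ = (0.86+1.10)/2 = 0.98 → q = 7.4×1.47×0.98 = 10.66 m³/s
Panel 3-4: Δb = 2.1 m, d̄ = (1.81+1.02)/2 = 1.415, v̄ = (1.10+0.68)/2 = 0.89 → q = 2.1×1.415×0.89 = 2.645 m³/s
Panel 4-5: Δb = 5.5 m, d̄ = (1.02+0.00)/2 = 0.51, v̄ = (0.68+0.00)/2 = 0.34 → q = 5.5×0.51×0.34 = 0.9537 m³/s
Q = Σ q = 14.89 m³/s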